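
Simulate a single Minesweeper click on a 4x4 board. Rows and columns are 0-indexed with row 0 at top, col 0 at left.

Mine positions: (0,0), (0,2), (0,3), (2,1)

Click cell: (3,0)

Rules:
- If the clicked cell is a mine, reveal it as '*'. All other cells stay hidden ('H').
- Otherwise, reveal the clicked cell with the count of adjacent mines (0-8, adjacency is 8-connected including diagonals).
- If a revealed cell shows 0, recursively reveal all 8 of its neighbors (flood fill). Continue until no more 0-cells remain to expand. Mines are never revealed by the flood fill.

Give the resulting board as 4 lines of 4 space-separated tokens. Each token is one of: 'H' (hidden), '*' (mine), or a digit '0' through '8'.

H H H H
H H H H
H H H H
1 H H H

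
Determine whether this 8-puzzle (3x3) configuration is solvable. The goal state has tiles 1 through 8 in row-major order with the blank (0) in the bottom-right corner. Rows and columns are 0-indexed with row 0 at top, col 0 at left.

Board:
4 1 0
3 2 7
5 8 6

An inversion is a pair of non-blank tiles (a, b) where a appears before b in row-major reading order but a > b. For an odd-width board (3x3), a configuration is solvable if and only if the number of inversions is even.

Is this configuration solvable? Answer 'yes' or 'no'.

Answer: no

Derivation:
Inversions (pairs i<j in row-major order where tile[i] > tile[j] > 0): 7
7 is odd, so the puzzle is not solvable.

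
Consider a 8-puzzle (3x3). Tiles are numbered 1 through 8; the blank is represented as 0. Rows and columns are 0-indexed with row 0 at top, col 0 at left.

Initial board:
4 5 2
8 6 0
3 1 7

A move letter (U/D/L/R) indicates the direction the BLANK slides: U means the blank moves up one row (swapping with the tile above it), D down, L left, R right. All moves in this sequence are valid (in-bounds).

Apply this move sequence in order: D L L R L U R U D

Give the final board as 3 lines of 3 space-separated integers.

Answer: 4 5 2
6 0 7
8 3 1

Derivation:
After move 1 (D):
4 5 2
8 6 7
3 1 0

After move 2 (L):
4 5 2
8 6 7
3 0 1

After move 3 (L):
4 5 2
8 6 7
0 3 1

After move 4 (R):
4 5 2
8 6 7
3 0 1

After move 5 (L):
4 5 2
8 6 7
0 3 1

After move 6 (U):
4 5 2
0 6 7
8 3 1

After move 7 (R):
4 5 2
6 0 7
8 3 1

After move 8 (U):
4 0 2
6 5 7
8 3 1

After move 9 (D):
4 5 2
6 0 7
8 3 1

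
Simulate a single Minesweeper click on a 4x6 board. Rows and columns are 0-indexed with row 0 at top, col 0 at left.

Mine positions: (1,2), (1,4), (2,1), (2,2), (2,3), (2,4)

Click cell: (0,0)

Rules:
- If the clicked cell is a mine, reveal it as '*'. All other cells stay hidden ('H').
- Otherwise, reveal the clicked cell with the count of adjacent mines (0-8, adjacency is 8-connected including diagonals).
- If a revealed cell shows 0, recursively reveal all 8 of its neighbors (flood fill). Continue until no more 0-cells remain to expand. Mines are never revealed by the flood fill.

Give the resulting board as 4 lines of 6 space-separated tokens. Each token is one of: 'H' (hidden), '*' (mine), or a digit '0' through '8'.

0 1 H H H H
1 3 H H H H
H H H H H H
H H H H H H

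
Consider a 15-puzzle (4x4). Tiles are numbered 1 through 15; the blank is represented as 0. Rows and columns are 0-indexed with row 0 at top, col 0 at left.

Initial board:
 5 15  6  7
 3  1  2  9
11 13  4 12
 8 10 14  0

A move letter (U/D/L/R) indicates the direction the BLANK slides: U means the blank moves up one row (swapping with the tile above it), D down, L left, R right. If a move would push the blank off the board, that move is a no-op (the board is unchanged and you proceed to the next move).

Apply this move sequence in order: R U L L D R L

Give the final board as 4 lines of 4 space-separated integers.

After move 1 (R):
 5 15  6  7
 3  1  2  9
11 13  4 12
 8 10 14  0

After move 2 (U):
 5 15  6  7
 3  1  2  9
11 13  4  0
 8 10 14 12

After move 3 (L):
 5 15  6  7
 3  1  2  9
11 13  0  4
 8 10 14 12

After move 4 (L):
 5 15  6  7
 3  1  2  9
11  0 13  4
 8 10 14 12

After move 5 (D):
 5 15  6  7
 3  1  2  9
11 10 13  4
 8  0 14 12

After move 6 (R):
 5 15  6  7
 3  1  2  9
11 10 13  4
 8 14  0 12

After move 7 (L):
 5 15  6  7
 3  1  2  9
11 10 13  4
 8  0 14 12

Answer:  5 15  6  7
 3  1  2  9
11 10 13  4
 8  0 14 12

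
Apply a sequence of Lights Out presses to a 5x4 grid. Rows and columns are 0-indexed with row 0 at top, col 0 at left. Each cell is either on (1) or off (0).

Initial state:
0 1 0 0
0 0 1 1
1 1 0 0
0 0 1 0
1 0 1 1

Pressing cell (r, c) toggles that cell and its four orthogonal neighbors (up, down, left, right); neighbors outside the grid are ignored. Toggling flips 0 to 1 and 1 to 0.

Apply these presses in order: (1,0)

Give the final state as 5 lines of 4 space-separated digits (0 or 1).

Answer: 1 1 0 0
1 1 1 1
0 1 0 0
0 0 1 0
1 0 1 1

Derivation:
After press 1 at (1,0):
1 1 0 0
1 1 1 1
0 1 0 0
0 0 1 0
1 0 1 1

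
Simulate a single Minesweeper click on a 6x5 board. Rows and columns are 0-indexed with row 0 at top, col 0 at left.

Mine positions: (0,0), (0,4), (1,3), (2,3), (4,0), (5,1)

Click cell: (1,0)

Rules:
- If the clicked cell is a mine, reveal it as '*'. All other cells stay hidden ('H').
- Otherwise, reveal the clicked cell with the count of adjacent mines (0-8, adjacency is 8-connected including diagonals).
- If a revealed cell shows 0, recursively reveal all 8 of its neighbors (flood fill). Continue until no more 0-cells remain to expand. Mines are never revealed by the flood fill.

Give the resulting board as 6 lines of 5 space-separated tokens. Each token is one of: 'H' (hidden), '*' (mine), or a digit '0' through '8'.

H H H H H
1 H H H H
H H H H H
H H H H H
H H H H H
H H H H H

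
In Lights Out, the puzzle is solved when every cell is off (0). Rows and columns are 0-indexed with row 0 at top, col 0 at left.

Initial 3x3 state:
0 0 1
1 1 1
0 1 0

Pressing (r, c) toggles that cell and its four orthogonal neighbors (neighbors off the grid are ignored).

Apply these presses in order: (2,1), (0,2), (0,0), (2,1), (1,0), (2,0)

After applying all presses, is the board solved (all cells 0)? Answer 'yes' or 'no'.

Answer: yes

Derivation:
After press 1 at (2,1):
0 0 1
1 0 1
1 0 1

After press 2 at (0,2):
0 1 0
1 0 0
1 0 1

After press 3 at (0,0):
1 0 0
0 0 0
1 0 1

After press 4 at (2,1):
1 0 0
0 1 0
0 1 0

After press 5 at (1,0):
0 0 0
1 0 0
1 1 0

After press 6 at (2,0):
0 0 0
0 0 0
0 0 0

Lights still on: 0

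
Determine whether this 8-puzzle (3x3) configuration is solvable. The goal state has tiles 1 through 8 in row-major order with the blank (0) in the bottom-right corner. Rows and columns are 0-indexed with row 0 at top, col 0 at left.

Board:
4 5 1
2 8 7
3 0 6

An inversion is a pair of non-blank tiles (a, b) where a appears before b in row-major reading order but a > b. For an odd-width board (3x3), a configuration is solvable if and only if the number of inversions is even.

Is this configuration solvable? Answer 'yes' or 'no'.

Answer: no

Derivation:
Inversions (pairs i<j in row-major order where tile[i] > tile[j] > 0): 11
11 is odd, so the puzzle is not solvable.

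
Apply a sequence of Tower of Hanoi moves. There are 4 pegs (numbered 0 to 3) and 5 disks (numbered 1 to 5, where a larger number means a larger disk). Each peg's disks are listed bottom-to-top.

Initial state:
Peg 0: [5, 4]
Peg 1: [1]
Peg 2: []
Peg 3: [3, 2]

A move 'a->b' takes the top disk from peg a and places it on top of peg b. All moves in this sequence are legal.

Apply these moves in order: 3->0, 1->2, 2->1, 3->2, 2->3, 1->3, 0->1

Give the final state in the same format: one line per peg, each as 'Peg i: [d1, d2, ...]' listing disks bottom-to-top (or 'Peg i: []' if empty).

After move 1 (3->0):
Peg 0: [5, 4, 2]
Peg 1: [1]
Peg 2: []
Peg 3: [3]

After move 2 (1->2):
Peg 0: [5, 4, 2]
Peg 1: []
Peg 2: [1]
Peg 3: [3]

After move 3 (2->1):
Peg 0: [5, 4, 2]
Peg 1: [1]
Peg 2: []
Peg 3: [3]

After move 4 (3->2):
Peg 0: [5, 4, 2]
Peg 1: [1]
Peg 2: [3]
Peg 3: []

After move 5 (2->3):
Peg 0: [5, 4, 2]
Peg 1: [1]
Peg 2: []
Peg 3: [3]

After move 6 (1->3):
Peg 0: [5, 4, 2]
Peg 1: []
Peg 2: []
Peg 3: [3, 1]

After move 7 (0->1):
Peg 0: [5, 4]
Peg 1: [2]
Peg 2: []
Peg 3: [3, 1]

Answer: Peg 0: [5, 4]
Peg 1: [2]
Peg 2: []
Peg 3: [3, 1]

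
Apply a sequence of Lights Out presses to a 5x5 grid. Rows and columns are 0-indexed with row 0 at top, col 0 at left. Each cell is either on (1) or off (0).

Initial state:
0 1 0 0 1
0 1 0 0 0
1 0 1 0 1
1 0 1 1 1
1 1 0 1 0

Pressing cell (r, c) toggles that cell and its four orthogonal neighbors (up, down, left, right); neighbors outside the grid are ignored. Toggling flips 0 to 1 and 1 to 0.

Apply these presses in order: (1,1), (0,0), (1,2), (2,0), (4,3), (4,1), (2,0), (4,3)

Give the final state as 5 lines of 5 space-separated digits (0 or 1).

After press 1 at (1,1):
0 0 0 0 1
1 0 1 0 0
1 1 1 0 1
1 0 1 1 1
1 1 0 1 0

After press 2 at (0,0):
1 1 0 0 1
0 0 1 0 0
1 1 1 0 1
1 0 1 1 1
1 1 0 1 0

After press 3 at (1,2):
1 1 1 0 1
0 1 0 1 0
1 1 0 0 1
1 0 1 1 1
1 1 0 1 0

After press 4 at (2,0):
1 1 1 0 1
1 1 0 1 0
0 0 0 0 1
0 0 1 1 1
1 1 0 1 0

After press 5 at (4,3):
1 1 1 0 1
1 1 0 1 0
0 0 0 0 1
0 0 1 0 1
1 1 1 0 1

After press 6 at (4,1):
1 1 1 0 1
1 1 0 1 0
0 0 0 0 1
0 1 1 0 1
0 0 0 0 1

After press 7 at (2,0):
1 1 1 0 1
0 1 0 1 0
1 1 0 0 1
1 1 1 0 1
0 0 0 0 1

After press 8 at (4,3):
1 1 1 0 1
0 1 0 1 0
1 1 0 0 1
1 1 1 1 1
0 0 1 1 0

Answer: 1 1 1 0 1
0 1 0 1 0
1 1 0 0 1
1 1 1 1 1
0 0 1 1 0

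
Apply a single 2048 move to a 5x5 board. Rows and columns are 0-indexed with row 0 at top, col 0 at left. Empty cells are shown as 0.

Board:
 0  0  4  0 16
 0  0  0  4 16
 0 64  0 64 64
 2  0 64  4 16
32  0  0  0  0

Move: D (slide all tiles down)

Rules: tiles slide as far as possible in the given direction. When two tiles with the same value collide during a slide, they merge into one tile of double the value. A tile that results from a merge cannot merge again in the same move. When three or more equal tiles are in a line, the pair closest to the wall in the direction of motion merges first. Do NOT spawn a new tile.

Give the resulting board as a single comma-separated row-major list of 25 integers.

Answer: 0, 0, 0, 0, 0, 0, 0, 0, 0, 0, 0, 0, 0, 4, 32, 2, 0, 4, 64, 64, 32, 64, 64, 4, 16

Derivation:
Slide down:
col 0: [0, 0, 0, 2, 32] -> [0, 0, 0, 2, 32]
col 1: [0, 0, 64, 0, 0] -> [0, 0, 0, 0, 64]
col 2: [4, 0, 0, 64, 0] -> [0, 0, 0, 4, 64]
col 3: [0, 4, 64, 4, 0] -> [0, 0, 4, 64, 4]
col 4: [16, 16, 64, 16, 0] -> [0, 0, 32, 64, 16]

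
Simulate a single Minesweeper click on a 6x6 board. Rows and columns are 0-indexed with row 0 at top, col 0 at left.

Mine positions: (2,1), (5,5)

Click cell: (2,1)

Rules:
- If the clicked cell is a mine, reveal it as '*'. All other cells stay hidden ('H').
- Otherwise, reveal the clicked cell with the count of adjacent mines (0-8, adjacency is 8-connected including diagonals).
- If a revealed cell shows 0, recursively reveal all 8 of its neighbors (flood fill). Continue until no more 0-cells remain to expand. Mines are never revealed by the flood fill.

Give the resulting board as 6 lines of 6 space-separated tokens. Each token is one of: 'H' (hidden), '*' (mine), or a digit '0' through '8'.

H H H H H H
H H H H H H
H * H H H H
H H H H H H
H H H H H H
H H H H H H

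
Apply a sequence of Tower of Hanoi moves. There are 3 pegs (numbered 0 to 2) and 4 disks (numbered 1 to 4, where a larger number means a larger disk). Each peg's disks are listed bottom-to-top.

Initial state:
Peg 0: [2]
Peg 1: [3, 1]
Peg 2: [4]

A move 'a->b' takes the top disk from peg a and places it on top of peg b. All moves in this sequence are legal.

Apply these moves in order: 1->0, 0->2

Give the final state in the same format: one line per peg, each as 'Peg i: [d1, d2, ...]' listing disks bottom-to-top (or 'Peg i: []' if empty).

Answer: Peg 0: [2]
Peg 1: [3]
Peg 2: [4, 1]

Derivation:
After move 1 (1->0):
Peg 0: [2, 1]
Peg 1: [3]
Peg 2: [4]

After move 2 (0->2):
Peg 0: [2]
Peg 1: [3]
Peg 2: [4, 1]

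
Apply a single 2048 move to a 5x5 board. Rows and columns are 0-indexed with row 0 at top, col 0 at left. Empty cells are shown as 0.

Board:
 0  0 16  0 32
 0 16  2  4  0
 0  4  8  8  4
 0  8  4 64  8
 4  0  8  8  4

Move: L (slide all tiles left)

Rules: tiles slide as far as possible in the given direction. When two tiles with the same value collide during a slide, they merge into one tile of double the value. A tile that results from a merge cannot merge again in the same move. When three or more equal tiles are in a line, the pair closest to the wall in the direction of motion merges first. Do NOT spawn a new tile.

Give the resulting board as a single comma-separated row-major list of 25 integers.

Answer: 16, 32, 0, 0, 0, 16, 2, 4, 0, 0, 4, 16, 4, 0, 0, 8, 4, 64, 8, 0, 4, 16, 4, 0, 0

Derivation:
Slide left:
row 0: [0, 0, 16, 0, 32] -> [16, 32, 0, 0, 0]
row 1: [0, 16, 2, 4, 0] -> [16, 2, 4, 0, 0]
row 2: [0, 4, 8, 8, 4] -> [4, 16, 4, 0, 0]
row 3: [0, 8, 4, 64, 8] -> [8, 4, 64, 8, 0]
row 4: [4, 0, 8, 8, 4] -> [4, 16, 4, 0, 0]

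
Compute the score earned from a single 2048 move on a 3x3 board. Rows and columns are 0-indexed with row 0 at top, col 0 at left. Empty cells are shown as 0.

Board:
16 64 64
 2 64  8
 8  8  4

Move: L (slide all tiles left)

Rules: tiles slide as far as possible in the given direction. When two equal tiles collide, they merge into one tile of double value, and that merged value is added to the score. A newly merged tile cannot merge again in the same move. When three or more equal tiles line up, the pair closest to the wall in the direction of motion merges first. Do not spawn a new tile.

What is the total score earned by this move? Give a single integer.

Slide left:
row 0: [16, 64, 64] -> [16, 128, 0]  score +128 (running 128)
row 1: [2, 64, 8] -> [2, 64, 8]  score +0 (running 128)
row 2: [8, 8, 4] -> [16, 4, 0]  score +16 (running 144)
Board after move:
 16 128   0
  2  64   8
 16   4   0

Answer: 144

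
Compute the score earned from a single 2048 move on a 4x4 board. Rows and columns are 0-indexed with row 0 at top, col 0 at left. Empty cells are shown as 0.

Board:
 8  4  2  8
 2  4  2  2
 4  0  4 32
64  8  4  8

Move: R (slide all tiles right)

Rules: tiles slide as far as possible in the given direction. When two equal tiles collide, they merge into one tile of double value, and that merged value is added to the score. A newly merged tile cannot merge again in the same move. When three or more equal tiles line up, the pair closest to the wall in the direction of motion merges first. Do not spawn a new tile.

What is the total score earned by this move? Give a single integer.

Answer: 12

Derivation:
Slide right:
row 0: [8, 4, 2, 8] -> [8, 4, 2, 8]  score +0 (running 0)
row 1: [2, 4, 2, 2] -> [0, 2, 4, 4]  score +4 (running 4)
row 2: [4, 0, 4, 32] -> [0, 0, 8, 32]  score +8 (running 12)
row 3: [64, 8, 4, 8] -> [64, 8, 4, 8]  score +0 (running 12)
Board after move:
 8  4  2  8
 0  2  4  4
 0  0  8 32
64  8  4  8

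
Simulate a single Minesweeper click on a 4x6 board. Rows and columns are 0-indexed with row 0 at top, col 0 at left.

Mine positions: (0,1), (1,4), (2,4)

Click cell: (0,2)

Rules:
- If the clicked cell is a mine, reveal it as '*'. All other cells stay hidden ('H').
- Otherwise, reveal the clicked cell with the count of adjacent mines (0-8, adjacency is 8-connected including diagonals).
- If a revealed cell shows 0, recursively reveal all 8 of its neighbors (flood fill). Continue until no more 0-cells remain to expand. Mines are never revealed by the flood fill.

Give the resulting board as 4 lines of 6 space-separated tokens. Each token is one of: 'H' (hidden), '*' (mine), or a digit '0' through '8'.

H H 1 H H H
H H H H H H
H H H H H H
H H H H H H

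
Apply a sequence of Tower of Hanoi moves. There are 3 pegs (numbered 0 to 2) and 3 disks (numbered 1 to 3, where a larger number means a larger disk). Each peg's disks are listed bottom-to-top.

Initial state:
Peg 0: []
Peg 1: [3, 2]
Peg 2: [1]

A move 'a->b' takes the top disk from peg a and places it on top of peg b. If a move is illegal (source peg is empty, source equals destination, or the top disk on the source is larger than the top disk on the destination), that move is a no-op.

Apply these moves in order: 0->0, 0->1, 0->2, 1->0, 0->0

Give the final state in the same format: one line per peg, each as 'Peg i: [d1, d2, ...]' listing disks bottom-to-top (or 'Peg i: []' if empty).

After move 1 (0->0):
Peg 0: []
Peg 1: [3, 2]
Peg 2: [1]

After move 2 (0->1):
Peg 0: []
Peg 1: [3, 2]
Peg 2: [1]

After move 3 (0->2):
Peg 0: []
Peg 1: [3, 2]
Peg 2: [1]

After move 4 (1->0):
Peg 0: [2]
Peg 1: [3]
Peg 2: [1]

After move 5 (0->0):
Peg 0: [2]
Peg 1: [3]
Peg 2: [1]

Answer: Peg 0: [2]
Peg 1: [3]
Peg 2: [1]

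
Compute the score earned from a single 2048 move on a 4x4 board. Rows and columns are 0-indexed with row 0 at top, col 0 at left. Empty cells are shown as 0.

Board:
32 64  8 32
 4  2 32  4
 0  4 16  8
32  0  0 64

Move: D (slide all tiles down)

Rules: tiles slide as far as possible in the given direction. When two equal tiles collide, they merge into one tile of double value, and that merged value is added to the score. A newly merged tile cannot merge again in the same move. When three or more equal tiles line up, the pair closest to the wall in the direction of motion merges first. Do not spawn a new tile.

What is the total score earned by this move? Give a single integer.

Slide down:
col 0: [32, 4, 0, 32] -> [0, 32, 4, 32]  score +0 (running 0)
col 1: [64, 2, 4, 0] -> [0, 64, 2, 4]  score +0 (running 0)
col 2: [8, 32, 16, 0] -> [0, 8, 32, 16]  score +0 (running 0)
col 3: [32, 4, 8, 64] -> [32, 4, 8, 64]  score +0 (running 0)
Board after move:
 0  0  0 32
32 64  8  4
 4  2 32  8
32  4 16 64

Answer: 0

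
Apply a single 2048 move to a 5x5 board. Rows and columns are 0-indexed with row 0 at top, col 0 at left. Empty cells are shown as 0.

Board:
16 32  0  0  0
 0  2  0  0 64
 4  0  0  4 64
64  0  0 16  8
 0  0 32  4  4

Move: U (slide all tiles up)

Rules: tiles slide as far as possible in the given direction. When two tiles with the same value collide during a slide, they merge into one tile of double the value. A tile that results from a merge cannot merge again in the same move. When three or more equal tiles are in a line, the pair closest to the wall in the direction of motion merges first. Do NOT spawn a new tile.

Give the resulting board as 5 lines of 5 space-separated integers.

Slide up:
col 0: [16, 0, 4, 64, 0] -> [16, 4, 64, 0, 0]
col 1: [32, 2, 0, 0, 0] -> [32, 2, 0, 0, 0]
col 2: [0, 0, 0, 0, 32] -> [32, 0, 0, 0, 0]
col 3: [0, 0, 4, 16, 4] -> [4, 16, 4, 0, 0]
col 4: [0, 64, 64, 8, 4] -> [128, 8, 4, 0, 0]

Answer:  16  32  32   4 128
  4   2   0  16   8
 64   0   0   4   4
  0   0   0   0   0
  0   0   0   0   0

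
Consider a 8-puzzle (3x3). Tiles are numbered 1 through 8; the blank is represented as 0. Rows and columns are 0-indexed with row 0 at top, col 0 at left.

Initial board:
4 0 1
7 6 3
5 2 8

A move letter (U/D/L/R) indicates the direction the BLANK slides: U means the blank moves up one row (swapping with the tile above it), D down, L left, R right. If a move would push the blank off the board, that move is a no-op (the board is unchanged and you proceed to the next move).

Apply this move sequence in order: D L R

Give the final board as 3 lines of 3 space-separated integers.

Answer: 4 6 1
7 0 3
5 2 8

Derivation:
After move 1 (D):
4 6 1
7 0 3
5 2 8

After move 2 (L):
4 6 1
0 7 3
5 2 8

After move 3 (R):
4 6 1
7 0 3
5 2 8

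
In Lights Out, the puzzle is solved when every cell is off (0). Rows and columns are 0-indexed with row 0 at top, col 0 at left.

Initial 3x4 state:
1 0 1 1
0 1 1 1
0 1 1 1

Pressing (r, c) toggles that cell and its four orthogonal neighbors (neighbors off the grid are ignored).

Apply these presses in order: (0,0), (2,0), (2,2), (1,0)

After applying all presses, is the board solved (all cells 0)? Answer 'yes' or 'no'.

Answer: no

Derivation:
After press 1 at (0,0):
0 1 1 1
1 1 1 1
0 1 1 1

After press 2 at (2,0):
0 1 1 1
0 1 1 1
1 0 1 1

After press 3 at (2,2):
0 1 1 1
0 1 0 1
1 1 0 0

After press 4 at (1,0):
1 1 1 1
1 0 0 1
0 1 0 0

Lights still on: 7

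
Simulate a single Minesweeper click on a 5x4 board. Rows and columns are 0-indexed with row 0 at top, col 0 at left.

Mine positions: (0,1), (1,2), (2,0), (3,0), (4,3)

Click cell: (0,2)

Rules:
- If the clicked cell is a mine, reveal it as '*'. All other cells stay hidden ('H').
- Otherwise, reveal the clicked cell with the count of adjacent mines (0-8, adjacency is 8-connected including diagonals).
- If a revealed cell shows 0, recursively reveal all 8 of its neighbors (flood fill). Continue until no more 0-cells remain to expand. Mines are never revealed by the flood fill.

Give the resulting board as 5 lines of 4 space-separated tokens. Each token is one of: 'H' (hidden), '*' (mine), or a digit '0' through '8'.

H H 2 H
H H H H
H H H H
H H H H
H H H H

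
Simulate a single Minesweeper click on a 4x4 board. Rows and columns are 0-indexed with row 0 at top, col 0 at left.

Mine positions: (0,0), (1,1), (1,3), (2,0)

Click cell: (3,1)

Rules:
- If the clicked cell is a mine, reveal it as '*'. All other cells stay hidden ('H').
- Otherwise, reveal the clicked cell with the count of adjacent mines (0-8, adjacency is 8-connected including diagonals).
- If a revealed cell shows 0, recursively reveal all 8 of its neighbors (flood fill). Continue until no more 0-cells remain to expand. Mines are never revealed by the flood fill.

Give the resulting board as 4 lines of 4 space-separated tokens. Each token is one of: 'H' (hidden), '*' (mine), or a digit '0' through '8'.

H H H H
H H H H
H H H H
H 1 H H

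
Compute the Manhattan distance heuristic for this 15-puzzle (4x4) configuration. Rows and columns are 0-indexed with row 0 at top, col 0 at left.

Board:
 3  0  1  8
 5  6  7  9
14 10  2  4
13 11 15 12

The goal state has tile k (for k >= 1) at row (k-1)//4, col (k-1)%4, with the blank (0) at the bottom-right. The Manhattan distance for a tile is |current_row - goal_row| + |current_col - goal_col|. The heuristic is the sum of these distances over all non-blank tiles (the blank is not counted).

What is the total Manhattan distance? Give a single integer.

Answer: 19

Derivation:
Tile 3: at (0,0), goal (0,2), distance |0-0|+|0-2| = 2
Tile 1: at (0,2), goal (0,0), distance |0-0|+|2-0| = 2
Tile 8: at (0,3), goal (1,3), distance |0-1|+|3-3| = 1
Tile 5: at (1,0), goal (1,0), distance |1-1|+|0-0| = 0
Tile 6: at (1,1), goal (1,1), distance |1-1|+|1-1| = 0
Tile 7: at (1,2), goal (1,2), distance |1-1|+|2-2| = 0
Tile 9: at (1,3), goal (2,0), distance |1-2|+|3-0| = 4
Tile 14: at (2,0), goal (3,1), distance |2-3|+|0-1| = 2
Tile 10: at (2,1), goal (2,1), distance |2-2|+|1-1| = 0
Tile 2: at (2,2), goal (0,1), distance |2-0|+|2-1| = 3
Tile 4: at (2,3), goal (0,3), distance |2-0|+|3-3| = 2
Tile 13: at (3,0), goal (3,0), distance |3-3|+|0-0| = 0
Tile 11: at (3,1), goal (2,2), distance |3-2|+|1-2| = 2
Tile 15: at (3,2), goal (3,2), distance |3-3|+|2-2| = 0
Tile 12: at (3,3), goal (2,3), distance |3-2|+|3-3| = 1
Sum: 2 + 2 + 1 + 0 + 0 + 0 + 4 + 2 + 0 + 3 + 2 + 0 + 2 + 0 + 1 = 19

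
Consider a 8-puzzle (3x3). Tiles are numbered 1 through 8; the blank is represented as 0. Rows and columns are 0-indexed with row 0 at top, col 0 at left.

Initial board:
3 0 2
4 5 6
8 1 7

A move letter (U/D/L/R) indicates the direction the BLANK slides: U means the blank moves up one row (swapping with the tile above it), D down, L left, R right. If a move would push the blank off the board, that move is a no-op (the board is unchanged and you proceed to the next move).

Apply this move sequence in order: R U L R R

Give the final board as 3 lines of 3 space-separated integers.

Answer: 3 2 0
4 5 6
8 1 7

Derivation:
After move 1 (R):
3 2 0
4 5 6
8 1 7

After move 2 (U):
3 2 0
4 5 6
8 1 7

After move 3 (L):
3 0 2
4 5 6
8 1 7

After move 4 (R):
3 2 0
4 5 6
8 1 7

After move 5 (R):
3 2 0
4 5 6
8 1 7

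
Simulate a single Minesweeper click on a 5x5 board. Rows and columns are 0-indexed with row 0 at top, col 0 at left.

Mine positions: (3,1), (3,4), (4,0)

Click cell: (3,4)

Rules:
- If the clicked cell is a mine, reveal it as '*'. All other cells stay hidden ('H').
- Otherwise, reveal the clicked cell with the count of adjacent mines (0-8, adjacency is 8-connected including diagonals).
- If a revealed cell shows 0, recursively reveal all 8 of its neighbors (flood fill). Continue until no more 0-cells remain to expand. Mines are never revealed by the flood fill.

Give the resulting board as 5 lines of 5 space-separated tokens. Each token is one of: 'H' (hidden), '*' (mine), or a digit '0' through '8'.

H H H H H
H H H H H
H H H H H
H H H H *
H H H H H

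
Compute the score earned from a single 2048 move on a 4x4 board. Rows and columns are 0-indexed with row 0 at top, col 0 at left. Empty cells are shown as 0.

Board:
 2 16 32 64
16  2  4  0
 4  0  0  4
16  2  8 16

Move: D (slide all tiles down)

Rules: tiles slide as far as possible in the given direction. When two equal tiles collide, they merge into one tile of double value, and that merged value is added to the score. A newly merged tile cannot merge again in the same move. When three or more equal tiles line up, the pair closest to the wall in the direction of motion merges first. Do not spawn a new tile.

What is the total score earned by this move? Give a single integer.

Answer: 4

Derivation:
Slide down:
col 0: [2, 16, 4, 16] -> [2, 16, 4, 16]  score +0 (running 0)
col 1: [16, 2, 0, 2] -> [0, 0, 16, 4]  score +4 (running 4)
col 2: [32, 4, 0, 8] -> [0, 32, 4, 8]  score +0 (running 4)
col 3: [64, 0, 4, 16] -> [0, 64, 4, 16]  score +0 (running 4)
Board after move:
 2  0  0  0
16  0 32 64
 4 16  4  4
16  4  8 16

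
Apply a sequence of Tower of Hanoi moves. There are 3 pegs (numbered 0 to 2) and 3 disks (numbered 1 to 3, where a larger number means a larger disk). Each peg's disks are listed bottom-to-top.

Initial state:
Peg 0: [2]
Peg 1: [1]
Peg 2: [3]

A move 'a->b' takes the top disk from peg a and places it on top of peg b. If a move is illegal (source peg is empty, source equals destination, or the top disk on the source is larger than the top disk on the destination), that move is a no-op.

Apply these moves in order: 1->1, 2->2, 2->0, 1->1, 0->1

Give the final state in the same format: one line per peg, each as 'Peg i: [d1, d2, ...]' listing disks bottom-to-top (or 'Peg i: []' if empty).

After move 1 (1->1):
Peg 0: [2]
Peg 1: [1]
Peg 2: [3]

After move 2 (2->2):
Peg 0: [2]
Peg 1: [1]
Peg 2: [3]

After move 3 (2->0):
Peg 0: [2]
Peg 1: [1]
Peg 2: [3]

After move 4 (1->1):
Peg 0: [2]
Peg 1: [1]
Peg 2: [3]

After move 5 (0->1):
Peg 0: [2]
Peg 1: [1]
Peg 2: [3]

Answer: Peg 0: [2]
Peg 1: [1]
Peg 2: [3]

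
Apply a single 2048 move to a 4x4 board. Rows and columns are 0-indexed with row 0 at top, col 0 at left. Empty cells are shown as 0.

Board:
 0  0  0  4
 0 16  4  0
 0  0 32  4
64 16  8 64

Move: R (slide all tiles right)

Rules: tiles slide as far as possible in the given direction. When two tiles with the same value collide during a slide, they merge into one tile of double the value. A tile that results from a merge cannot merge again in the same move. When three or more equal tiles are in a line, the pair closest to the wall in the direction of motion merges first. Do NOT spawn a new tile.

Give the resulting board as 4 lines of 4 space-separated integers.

Slide right:
row 0: [0, 0, 0, 4] -> [0, 0, 0, 4]
row 1: [0, 16, 4, 0] -> [0, 0, 16, 4]
row 2: [0, 0, 32, 4] -> [0, 0, 32, 4]
row 3: [64, 16, 8, 64] -> [64, 16, 8, 64]

Answer:  0  0  0  4
 0  0 16  4
 0  0 32  4
64 16  8 64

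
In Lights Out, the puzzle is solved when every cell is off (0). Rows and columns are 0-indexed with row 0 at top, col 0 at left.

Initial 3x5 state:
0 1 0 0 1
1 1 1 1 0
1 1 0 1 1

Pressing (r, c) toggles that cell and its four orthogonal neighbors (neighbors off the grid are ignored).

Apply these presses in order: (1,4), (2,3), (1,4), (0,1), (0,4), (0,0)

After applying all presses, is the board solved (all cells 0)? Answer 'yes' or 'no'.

Answer: no

Derivation:
After press 1 at (1,4):
0 1 0 0 0
1 1 1 0 1
1 1 0 1 0

After press 2 at (2,3):
0 1 0 0 0
1 1 1 1 1
1 1 1 0 1

After press 3 at (1,4):
0 1 0 0 1
1 1 1 0 0
1 1 1 0 0

After press 4 at (0,1):
1 0 1 0 1
1 0 1 0 0
1 1 1 0 0

After press 5 at (0,4):
1 0 1 1 0
1 0 1 0 1
1 1 1 0 0

After press 6 at (0,0):
0 1 1 1 0
0 0 1 0 1
1 1 1 0 0

Lights still on: 8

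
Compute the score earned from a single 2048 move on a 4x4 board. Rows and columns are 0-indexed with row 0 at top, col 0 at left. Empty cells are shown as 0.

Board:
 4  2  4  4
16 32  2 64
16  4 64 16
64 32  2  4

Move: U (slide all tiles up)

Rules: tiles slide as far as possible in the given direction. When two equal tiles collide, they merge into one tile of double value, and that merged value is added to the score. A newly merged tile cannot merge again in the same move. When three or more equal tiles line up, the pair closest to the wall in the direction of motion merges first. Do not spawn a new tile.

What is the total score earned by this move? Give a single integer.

Answer: 32

Derivation:
Slide up:
col 0: [4, 16, 16, 64] -> [4, 32, 64, 0]  score +32 (running 32)
col 1: [2, 32, 4, 32] -> [2, 32, 4, 32]  score +0 (running 32)
col 2: [4, 2, 64, 2] -> [4, 2, 64, 2]  score +0 (running 32)
col 3: [4, 64, 16, 4] -> [4, 64, 16, 4]  score +0 (running 32)
Board after move:
 4  2  4  4
32 32  2 64
64  4 64 16
 0 32  2  4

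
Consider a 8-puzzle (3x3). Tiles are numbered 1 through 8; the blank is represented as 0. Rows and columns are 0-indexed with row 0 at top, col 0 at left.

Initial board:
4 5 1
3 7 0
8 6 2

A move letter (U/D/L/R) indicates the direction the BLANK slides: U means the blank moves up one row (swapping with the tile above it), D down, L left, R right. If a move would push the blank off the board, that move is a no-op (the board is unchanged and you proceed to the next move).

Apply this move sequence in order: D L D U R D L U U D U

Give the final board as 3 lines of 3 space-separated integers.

Answer: 4 0 1
3 5 6
8 2 7

Derivation:
After move 1 (D):
4 5 1
3 7 2
8 6 0

After move 2 (L):
4 5 1
3 7 2
8 0 6

After move 3 (D):
4 5 1
3 7 2
8 0 6

After move 4 (U):
4 5 1
3 0 2
8 7 6

After move 5 (R):
4 5 1
3 2 0
8 7 6

After move 6 (D):
4 5 1
3 2 6
8 7 0

After move 7 (L):
4 5 1
3 2 6
8 0 7

After move 8 (U):
4 5 1
3 0 6
8 2 7

After move 9 (U):
4 0 1
3 5 6
8 2 7

After move 10 (D):
4 5 1
3 0 6
8 2 7

After move 11 (U):
4 0 1
3 5 6
8 2 7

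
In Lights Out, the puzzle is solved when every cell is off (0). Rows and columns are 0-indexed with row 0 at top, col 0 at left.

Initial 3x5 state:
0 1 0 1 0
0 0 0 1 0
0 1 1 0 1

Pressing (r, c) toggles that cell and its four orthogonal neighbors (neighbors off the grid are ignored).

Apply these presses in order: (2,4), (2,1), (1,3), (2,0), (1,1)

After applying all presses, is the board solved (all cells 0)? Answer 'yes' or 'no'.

After press 1 at (2,4):
0 1 0 1 0
0 0 0 1 1
0 1 1 1 0

After press 2 at (2,1):
0 1 0 1 0
0 1 0 1 1
1 0 0 1 0

After press 3 at (1,3):
0 1 0 0 0
0 1 1 0 0
1 0 0 0 0

After press 4 at (2,0):
0 1 0 0 0
1 1 1 0 0
0 1 0 0 0

After press 5 at (1,1):
0 0 0 0 0
0 0 0 0 0
0 0 0 0 0

Lights still on: 0

Answer: yes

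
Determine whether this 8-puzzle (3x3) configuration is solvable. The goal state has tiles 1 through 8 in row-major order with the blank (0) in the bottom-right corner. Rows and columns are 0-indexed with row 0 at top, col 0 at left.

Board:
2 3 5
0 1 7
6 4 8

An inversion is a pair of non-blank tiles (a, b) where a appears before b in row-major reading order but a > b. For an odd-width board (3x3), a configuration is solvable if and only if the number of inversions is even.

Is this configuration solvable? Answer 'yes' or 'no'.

Inversions (pairs i<j in row-major order where tile[i] > tile[j] > 0): 7
7 is odd, so the puzzle is not solvable.

Answer: no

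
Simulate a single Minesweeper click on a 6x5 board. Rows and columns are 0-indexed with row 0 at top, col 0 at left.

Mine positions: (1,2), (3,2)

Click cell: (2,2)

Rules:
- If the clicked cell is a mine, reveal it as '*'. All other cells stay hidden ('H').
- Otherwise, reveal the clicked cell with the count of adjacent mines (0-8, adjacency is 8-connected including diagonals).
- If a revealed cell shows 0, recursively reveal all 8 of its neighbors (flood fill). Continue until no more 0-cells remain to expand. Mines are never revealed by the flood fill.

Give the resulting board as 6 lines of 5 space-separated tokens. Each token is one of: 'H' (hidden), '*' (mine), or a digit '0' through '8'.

H H H H H
H H H H H
H H 2 H H
H H H H H
H H H H H
H H H H H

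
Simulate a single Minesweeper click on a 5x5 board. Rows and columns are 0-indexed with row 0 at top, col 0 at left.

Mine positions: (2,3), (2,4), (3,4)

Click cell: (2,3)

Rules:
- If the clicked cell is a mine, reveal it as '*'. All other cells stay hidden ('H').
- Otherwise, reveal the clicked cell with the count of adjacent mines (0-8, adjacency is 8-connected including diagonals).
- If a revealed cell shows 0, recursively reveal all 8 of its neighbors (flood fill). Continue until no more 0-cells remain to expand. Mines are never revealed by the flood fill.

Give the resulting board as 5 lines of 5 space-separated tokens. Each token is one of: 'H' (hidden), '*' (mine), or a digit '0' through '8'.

H H H H H
H H H H H
H H H * H
H H H H H
H H H H H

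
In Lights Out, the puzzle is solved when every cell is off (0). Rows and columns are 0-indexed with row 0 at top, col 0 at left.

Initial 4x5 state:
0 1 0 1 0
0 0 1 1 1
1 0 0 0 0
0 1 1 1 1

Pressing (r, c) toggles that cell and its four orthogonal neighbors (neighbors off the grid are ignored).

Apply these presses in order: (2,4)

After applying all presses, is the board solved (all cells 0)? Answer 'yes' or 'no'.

After press 1 at (2,4):
0 1 0 1 0
0 0 1 1 0
1 0 0 1 1
0 1 1 1 0

Lights still on: 10

Answer: no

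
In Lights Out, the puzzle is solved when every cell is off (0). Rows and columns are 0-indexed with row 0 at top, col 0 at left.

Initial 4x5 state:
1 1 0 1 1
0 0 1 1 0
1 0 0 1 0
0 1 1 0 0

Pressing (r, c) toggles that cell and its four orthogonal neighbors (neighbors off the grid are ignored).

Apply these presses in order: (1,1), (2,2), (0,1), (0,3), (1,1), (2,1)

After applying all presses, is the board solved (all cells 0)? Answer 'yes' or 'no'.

Answer: yes

Derivation:
After press 1 at (1,1):
1 0 0 1 1
1 1 0 1 0
1 1 0 1 0
0 1 1 0 0

After press 2 at (2,2):
1 0 0 1 1
1 1 1 1 0
1 0 1 0 0
0 1 0 0 0

After press 3 at (0,1):
0 1 1 1 1
1 0 1 1 0
1 0 1 0 0
0 1 0 0 0

After press 4 at (0,3):
0 1 0 0 0
1 0 1 0 0
1 0 1 0 0
0 1 0 0 0

After press 5 at (1,1):
0 0 0 0 0
0 1 0 0 0
1 1 1 0 0
0 1 0 0 0

After press 6 at (2,1):
0 0 0 0 0
0 0 0 0 0
0 0 0 0 0
0 0 0 0 0

Lights still on: 0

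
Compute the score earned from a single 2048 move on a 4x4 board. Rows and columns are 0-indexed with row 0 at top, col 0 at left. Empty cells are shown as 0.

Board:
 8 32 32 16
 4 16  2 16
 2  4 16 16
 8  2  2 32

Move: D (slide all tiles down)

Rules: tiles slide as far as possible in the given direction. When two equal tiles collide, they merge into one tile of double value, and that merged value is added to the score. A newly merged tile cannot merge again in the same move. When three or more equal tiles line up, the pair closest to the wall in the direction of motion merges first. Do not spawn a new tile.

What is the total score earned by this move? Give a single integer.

Answer: 32

Derivation:
Slide down:
col 0: [8, 4, 2, 8] -> [8, 4, 2, 8]  score +0 (running 0)
col 1: [32, 16, 4, 2] -> [32, 16, 4, 2]  score +0 (running 0)
col 2: [32, 2, 16, 2] -> [32, 2, 16, 2]  score +0 (running 0)
col 3: [16, 16, 16, 32] -> [0, 16, 32, 32]  score +32 (running 32)
Board after move:
 8 32 32  0
 4 16  2 16
 2  4 16 32
 8  2  2 32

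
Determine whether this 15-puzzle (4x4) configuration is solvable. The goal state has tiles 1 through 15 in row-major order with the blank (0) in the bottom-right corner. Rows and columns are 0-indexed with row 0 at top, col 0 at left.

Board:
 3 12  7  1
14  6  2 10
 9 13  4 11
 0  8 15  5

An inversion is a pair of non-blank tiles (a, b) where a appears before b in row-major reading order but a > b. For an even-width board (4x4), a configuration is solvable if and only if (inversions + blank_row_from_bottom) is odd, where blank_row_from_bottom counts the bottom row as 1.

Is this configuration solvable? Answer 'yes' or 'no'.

Answer: yes

Derivation:
Inversions: 44
Blank is in row 3 (0-indexed from top), which is row 1 counting from the bottom (bottom = 1).
44 + 1 = 45, which is odd, so the puzzle is solvable.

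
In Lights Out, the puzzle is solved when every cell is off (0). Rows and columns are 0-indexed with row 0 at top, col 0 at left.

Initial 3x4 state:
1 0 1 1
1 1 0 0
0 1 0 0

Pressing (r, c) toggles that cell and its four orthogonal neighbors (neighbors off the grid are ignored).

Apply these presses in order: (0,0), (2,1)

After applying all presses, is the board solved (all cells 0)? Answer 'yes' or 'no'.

After press 1 at (0,0):
0 1 1 1
0 1 0 0
0 1 0 0

After press 2 at (2,1):
0 1 1 1
0 0 0 0
1 0 1 0

Lights still on: 5

Answer: no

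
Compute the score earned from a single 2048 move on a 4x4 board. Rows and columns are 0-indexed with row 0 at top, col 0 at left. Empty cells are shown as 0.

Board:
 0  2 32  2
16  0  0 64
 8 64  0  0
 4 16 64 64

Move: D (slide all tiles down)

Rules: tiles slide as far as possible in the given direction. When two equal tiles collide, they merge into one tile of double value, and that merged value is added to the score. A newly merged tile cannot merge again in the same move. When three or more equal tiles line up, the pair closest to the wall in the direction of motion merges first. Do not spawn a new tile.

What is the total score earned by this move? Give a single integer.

Slide down:
col 0: [0, 16, 8, 4] -> [0, 16, 8, 4]  score +0 (running 0)
col 1: [2, 0, 64, 16] -> [0, 2, 64, 16]  score +0 (running 0)
col 2: [32, 0, 0, 64] -> [0, 0, 32, 64]  score +0 (running 0)
col 3: [2, 64, 0, 64] -> [0, 0, 2, 128]  score +128 (running 128)
Board after move:
  0   0   0   0
 16   2   0   0
  8  64  32   2
  4  16  64 128

Answer: 128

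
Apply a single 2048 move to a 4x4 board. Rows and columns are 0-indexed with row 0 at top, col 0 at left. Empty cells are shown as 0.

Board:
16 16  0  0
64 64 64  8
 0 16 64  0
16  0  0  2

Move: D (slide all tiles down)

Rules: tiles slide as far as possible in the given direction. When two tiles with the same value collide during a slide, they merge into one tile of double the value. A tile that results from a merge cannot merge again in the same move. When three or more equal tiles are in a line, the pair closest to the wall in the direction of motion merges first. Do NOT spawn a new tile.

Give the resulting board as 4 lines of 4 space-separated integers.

Slide down:
col 0: [16, 64, 0, 16] -> [0, 16, 64, 16]
col 1: [16, 64, 16, 0] -> [0, 16, 64, 16]
col 2: [0, 64, 64, 0] -> [0, 0, 0, 128]
col 3: [0, 8, 0, 2] -> [0, 0, 8, 2]

Answer:   0   0   0   0
 16  16   0   0
 64  64   0   8
 16  16 128   2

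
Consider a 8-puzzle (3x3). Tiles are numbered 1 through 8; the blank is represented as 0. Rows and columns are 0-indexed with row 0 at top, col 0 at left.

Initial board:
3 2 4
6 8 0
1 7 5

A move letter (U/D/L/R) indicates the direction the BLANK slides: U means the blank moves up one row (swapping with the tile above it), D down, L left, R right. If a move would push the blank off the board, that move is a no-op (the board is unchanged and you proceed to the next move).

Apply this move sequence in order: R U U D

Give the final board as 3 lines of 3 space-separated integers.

After move 1 (R):
3 2 4
6 8 0
1 7 5

After move 2 (U):
3 2 0
6 8 4
1 7 5

After move 3 (U):
3 2 0
6 8 4
1 7 5

After move 4 (D):
3 2 4
6 8 0
1 7 5

Answer: 3 2 4
6 8 0
1 7 5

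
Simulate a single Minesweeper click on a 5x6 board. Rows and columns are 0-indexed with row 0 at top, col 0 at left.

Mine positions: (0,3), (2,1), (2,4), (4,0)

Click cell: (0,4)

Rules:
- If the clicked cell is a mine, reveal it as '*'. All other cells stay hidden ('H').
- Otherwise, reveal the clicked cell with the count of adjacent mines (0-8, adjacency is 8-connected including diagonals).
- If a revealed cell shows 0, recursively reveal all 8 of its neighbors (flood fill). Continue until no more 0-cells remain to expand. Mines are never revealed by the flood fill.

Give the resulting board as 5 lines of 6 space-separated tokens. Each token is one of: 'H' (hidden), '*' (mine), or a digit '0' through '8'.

H H H H 1 H
H H H H H H
H H H H H H
H H H H H H
H H H H H H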